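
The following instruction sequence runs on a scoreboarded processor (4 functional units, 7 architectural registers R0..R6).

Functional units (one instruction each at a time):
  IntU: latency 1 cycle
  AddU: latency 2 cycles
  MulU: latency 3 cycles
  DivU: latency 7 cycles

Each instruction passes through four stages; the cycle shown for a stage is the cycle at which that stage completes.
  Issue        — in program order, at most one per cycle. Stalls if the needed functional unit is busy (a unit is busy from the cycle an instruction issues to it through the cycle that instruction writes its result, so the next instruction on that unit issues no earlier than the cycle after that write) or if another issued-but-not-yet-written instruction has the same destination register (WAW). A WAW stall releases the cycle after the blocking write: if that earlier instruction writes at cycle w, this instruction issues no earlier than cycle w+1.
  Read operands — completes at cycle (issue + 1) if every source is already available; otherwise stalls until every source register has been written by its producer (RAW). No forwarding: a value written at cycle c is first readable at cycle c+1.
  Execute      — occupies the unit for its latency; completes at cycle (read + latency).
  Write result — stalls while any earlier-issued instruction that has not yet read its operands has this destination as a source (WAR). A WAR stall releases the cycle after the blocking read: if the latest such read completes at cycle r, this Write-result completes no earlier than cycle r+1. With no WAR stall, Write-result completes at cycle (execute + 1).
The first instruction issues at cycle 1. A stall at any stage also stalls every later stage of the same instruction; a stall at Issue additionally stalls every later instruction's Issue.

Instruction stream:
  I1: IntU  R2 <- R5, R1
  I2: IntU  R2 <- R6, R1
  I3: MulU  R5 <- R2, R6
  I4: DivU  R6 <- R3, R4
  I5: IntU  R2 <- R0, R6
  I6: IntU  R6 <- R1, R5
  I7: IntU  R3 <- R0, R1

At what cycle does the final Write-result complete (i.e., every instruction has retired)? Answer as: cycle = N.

cycle 1: I1 issues→IntU
cycle 2: I1 reads
cycle 3: I1 exec-done
cycle 4: I1 writes R2
cycle 5: I2 issues→IntU
cycle 6: I2 reads; I3 issues→MulU
cycle 7: I2 exec-done; I4 issues→DivU
cycle 8: I2 writes R2; I4 reads
cycle 9: I3 reads; I5 issues→IntU
cycle 12: I3 exec-done
cycle 13: I3 writes R5
cycle 15: I4 exec-done
cycle 16: I4 writes R6
cycle 17: I5 reads
cycle 18: I5 exec-done
cycle 19: I5 writes R2
cycle 20: I6 issues→IntU
cycle 21: I6 reads
cycle 22: I6 exec-done
cycle 23: I6 writes R6
cycle 24: I7 issues→IntU
cycle 25: I7 reads
cycle 26: I7 exec-done
cycle 27: I7 writes R3

cycle = 27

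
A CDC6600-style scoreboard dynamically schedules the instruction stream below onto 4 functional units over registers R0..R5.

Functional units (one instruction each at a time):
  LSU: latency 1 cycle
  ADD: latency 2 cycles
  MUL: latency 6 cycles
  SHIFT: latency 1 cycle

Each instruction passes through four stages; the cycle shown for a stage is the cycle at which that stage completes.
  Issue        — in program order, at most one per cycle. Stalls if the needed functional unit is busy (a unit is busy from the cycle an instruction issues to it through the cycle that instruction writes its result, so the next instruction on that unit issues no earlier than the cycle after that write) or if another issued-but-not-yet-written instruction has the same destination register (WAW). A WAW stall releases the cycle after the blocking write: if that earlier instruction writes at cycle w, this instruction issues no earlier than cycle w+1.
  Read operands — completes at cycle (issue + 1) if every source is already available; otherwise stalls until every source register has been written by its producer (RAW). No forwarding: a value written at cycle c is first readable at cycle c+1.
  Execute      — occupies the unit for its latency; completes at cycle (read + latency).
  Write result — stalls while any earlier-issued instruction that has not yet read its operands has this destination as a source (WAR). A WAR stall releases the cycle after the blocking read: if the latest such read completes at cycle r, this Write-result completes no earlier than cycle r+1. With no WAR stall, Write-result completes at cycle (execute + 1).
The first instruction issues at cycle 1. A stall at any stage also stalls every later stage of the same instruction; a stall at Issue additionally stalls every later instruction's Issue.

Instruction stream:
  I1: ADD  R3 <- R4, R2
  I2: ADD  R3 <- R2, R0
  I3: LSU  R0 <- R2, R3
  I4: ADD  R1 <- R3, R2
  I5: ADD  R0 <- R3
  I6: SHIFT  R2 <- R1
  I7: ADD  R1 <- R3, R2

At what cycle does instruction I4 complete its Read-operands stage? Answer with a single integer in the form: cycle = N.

I1 -> (1, 2, 4, 5)
I2 -> (6, 7, 9, 10)  // struct: ADD busy until I1 writes@5
I3 -> (7, 11, 12, 13)  // RAW R3: wait I2 write@10
I4 -> (11, 12, 14, 15)  // struct: ADD busy until I2 writes@10
I5 -> (16, 17, 19, 20)  // struct: ADD busy until I4 writes@15
I6 -> (17, 18, 19, 20)
I7 -> (21, 22, 24, 25)  // struct: ADD busy until I5 writes@20

cycle = 12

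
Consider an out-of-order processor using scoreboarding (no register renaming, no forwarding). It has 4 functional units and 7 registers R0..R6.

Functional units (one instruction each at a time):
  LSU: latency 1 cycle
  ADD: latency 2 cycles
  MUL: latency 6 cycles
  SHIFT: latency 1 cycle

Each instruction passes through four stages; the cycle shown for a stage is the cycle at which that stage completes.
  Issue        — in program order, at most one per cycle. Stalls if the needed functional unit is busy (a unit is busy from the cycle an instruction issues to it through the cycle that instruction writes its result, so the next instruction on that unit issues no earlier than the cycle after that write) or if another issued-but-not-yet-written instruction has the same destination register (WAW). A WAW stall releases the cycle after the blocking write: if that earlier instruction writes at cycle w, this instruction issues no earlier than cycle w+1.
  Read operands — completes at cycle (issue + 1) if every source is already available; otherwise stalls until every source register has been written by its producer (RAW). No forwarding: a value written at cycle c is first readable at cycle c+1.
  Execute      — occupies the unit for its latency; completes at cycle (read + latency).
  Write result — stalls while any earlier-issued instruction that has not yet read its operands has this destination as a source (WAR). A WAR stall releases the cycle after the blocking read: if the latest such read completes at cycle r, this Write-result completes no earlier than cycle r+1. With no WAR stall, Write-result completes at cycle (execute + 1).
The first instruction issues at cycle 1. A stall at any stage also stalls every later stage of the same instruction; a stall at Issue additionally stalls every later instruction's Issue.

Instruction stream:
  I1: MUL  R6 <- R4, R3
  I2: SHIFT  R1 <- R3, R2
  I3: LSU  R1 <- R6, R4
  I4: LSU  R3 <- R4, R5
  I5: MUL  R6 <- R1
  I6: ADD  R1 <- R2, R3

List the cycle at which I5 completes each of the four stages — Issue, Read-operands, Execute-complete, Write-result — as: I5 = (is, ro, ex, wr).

I1 -> (1, 2, 8, 9)
I2 -> (2, 3, 4, 5)
I3 -> (6, 10, 11, 12)  // WAW R1: wait I2 write@5, RAW R6: wait I1 write@9
I4 -> (13, 14, 15, 16)  // struct: LSU busy until I3 writes@12
I5 -> (14, 15, 21, 22)
I6 -> (15, 17, 19, 20)  // RAW R3: wait I4 write@16

I5 = (14, 15, 21, 22)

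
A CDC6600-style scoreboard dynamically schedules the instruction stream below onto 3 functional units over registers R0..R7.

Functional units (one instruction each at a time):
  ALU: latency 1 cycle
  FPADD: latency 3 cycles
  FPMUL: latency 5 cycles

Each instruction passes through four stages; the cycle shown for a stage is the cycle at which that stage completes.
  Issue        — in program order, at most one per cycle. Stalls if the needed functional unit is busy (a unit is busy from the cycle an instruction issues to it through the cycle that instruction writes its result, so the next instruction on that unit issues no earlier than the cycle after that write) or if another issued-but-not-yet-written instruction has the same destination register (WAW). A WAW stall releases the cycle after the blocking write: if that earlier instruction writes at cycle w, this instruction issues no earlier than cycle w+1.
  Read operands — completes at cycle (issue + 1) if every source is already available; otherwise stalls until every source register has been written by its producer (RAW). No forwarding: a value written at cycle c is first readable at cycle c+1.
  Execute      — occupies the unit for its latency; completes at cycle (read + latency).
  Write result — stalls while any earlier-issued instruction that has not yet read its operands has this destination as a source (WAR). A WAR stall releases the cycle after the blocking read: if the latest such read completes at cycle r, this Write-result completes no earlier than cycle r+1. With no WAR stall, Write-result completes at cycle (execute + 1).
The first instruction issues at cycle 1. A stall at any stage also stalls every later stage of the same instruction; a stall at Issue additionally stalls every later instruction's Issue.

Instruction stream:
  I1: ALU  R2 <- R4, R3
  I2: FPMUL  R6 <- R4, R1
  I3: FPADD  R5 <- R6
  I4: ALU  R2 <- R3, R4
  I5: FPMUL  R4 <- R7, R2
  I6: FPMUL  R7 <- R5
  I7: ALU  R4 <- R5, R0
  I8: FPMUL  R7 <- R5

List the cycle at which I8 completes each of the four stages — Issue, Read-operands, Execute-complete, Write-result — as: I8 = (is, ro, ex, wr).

[1] I1 issues→ALU
[2] I1 reads | I2 issues→FPMUL
[3] I1 exec-done | I2 reads | I3 issues→FPADD
[4] I1 writes R2
[5] I4 issues→ALU
[6] I4 reads
[7] I4 exec-done
[8] I2 exec-done | I4 writes R2
[9] I2 writes R6
[10] I3 reads | I5 issues→FPMUL
[11] I5 reads
[13] I3 exec-done
[14] I3 writes R5
[16] I5 exec-done
[17] I5 writes R4
[18] I6 issues→FPMUL
[19] I6 reads | I7 issues→ALU
[20] I7 reads
[21] I7 exec-done
[22] I7 writes R4
[24] I6 exec-done
[25] I6 writes R7
[26] I8 issues→FPMUL
[27] I8 reads
[32] I8 exec-done
[33] I8 writes R7

I8 = (26, 27, 32, 33)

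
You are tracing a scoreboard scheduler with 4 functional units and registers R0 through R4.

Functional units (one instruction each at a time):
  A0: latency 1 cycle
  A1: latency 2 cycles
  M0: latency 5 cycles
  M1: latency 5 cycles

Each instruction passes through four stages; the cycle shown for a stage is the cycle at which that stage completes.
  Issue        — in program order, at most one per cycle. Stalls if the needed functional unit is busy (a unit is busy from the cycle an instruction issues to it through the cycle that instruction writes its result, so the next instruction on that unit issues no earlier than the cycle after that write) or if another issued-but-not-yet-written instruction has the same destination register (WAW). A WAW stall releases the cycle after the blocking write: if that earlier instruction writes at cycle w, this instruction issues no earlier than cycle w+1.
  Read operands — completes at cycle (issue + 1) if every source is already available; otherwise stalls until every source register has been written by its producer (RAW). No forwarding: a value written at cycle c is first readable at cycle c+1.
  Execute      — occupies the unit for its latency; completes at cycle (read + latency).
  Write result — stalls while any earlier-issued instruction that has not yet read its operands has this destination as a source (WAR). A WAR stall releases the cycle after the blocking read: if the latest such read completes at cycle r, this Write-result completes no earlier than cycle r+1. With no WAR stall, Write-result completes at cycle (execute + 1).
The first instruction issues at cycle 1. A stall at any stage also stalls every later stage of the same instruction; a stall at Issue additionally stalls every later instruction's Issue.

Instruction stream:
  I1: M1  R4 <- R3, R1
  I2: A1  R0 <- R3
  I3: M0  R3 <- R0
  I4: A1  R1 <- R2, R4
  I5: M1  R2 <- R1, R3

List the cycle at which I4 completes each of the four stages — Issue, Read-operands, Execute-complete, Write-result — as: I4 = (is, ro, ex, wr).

[I1] 1/2/7/8
[I2] 2/3/5/6
[I3] 3/7/12/13  (RAW R0: wait I2 write@6)
[I4] 7/9/11/12  (struct: A1 busy until I2 writes@6; RAW R4: wait I1 write@8)
[I5] 9/14/19/20  (struct: M1 busy until I1 writes@8; RAW R3: wait I3 write@13)

I4 = (7, 9, 11, 12)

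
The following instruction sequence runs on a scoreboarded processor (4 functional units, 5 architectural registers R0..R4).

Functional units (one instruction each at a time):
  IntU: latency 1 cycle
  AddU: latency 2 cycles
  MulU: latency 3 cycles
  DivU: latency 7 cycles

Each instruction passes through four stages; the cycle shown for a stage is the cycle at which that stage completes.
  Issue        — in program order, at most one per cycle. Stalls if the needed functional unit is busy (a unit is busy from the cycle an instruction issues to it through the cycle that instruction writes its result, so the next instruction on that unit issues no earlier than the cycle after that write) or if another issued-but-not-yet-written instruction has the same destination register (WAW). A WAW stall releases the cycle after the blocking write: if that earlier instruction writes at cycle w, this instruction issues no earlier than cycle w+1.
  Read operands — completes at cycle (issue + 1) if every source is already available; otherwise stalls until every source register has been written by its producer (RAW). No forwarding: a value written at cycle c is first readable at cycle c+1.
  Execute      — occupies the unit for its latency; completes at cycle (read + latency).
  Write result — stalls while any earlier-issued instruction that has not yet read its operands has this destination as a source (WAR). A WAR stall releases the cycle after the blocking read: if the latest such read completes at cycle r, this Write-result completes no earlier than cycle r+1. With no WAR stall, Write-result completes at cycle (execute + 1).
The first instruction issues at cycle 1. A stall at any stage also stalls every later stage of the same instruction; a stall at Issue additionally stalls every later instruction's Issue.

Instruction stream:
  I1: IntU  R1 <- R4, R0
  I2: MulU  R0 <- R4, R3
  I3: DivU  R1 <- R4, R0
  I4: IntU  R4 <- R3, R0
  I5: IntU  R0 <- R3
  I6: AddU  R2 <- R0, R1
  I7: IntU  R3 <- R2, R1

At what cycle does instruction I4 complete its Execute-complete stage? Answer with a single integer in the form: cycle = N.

cycle 1: I1→IntU
cycle 2: I1 RO · I2→MulU
cycle 3: I1 EX · I2 RO
cycle 4: I1 WR R1
cycle 5: I3→DivU
cycle 6: I2 EX · I4→IntU
cycle 7: I2 WR R0
cycle 8: I3 RO · I4 RO
cycle 9: I4 EX
cycle 10: I4 WR R4
cycle 11: I5→IntU
cycle 12: I5 RO · I6→AddU
cycle 13: I5 EX
cycle 14: I5 WR R0
cycle 15: I3 EX · I7→IntU
cycle 16: I3 WR R1
cycle 17: I6 RO
cycle 19: I6 EX
cycle 20: I6 WR R2
cycle 21: I7 RO
cycle 22: I7 EX
cycle 23: I7 WR R3

cycle = 9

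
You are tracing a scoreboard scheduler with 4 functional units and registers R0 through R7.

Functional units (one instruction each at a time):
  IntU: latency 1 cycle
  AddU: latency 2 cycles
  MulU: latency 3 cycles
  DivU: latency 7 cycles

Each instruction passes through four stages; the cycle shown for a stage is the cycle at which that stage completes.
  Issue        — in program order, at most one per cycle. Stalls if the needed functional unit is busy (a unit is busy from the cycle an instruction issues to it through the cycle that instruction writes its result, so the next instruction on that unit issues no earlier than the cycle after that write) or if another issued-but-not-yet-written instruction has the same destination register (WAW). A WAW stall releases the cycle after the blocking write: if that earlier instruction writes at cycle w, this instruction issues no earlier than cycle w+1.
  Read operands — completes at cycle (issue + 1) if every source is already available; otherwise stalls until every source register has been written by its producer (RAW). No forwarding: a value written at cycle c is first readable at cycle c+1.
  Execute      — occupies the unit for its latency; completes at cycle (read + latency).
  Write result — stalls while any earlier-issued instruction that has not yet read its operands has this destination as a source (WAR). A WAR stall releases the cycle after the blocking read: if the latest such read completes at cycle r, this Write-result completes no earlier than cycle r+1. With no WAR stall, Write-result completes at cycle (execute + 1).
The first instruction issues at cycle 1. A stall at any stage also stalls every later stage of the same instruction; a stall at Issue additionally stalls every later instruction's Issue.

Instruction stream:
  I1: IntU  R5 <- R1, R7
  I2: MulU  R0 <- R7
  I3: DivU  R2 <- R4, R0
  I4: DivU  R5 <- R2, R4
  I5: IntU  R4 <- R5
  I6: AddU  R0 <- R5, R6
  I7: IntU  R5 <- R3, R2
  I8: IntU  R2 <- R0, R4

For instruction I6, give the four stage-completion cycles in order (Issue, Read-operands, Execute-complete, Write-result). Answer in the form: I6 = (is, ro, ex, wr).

  I1 | 1 | 2 | 3 | 4
  I2 | 2 | 3 | 6 | 7
  I3 | 3 | 8 | 15 | 16   RAW R0: wait I2 write@7
  I4 | 17 | 18 | 25 | 26   struct: DivU busy until I3 writes@16
  I5 | 18 | 27 | 28 | 29   RAW R5: wait I4 write@26
  I6 | 19 | 27 | 29 | 30   RAW R5: wait I4 write@26
  I7 | 30 | 31 | 32 | 33   struct: IntU busy until I5 writes@29
  I8 | 34 | 35 | 36 | 37   struct: IntU busy until I7 writes@33

I6 = (19, 27, 29, 30)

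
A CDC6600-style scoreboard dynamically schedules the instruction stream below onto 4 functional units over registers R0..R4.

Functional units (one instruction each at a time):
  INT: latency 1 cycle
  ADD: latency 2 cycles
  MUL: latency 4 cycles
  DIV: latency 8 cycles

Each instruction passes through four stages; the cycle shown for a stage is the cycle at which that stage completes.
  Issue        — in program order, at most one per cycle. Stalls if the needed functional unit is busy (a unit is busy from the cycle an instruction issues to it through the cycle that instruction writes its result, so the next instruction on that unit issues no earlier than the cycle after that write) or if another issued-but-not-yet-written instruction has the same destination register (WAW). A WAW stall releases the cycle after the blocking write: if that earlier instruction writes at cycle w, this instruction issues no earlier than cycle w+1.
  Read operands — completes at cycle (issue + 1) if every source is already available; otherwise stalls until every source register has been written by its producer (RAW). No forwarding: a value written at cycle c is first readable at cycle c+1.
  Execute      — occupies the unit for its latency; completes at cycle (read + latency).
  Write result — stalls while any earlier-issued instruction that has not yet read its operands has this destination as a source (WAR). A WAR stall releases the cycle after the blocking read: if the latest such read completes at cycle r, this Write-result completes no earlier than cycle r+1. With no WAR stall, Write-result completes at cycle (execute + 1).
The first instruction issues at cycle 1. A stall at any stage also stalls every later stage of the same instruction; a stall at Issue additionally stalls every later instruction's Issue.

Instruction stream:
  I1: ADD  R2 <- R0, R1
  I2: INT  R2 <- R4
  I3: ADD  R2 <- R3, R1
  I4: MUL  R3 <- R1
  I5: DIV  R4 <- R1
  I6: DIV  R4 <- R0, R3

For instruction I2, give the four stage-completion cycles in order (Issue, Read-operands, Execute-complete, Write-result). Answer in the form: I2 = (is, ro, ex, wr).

c1: issue I1 (ADD)
c2: I1 read-ops
c4: I1 finished on ADD
c5: I1→R2
c6: issue I2 (INT)
c7: I2 read-ops
c8: I2 finished on INT
c9: I2→R2
c10: issue I3 (ADD)
c11: I3 read-ops, issue I4 (MUL)
c12: I4 read-ops, issue I5 (DIV)
c13: I3 finished on ADD, I5 read-ops
c14: I3→R2
c16: I4 finished on MUL
c17: I4→R3
c21: I5 finished on DIV
c22: I5→R4
c23: issue I6 (DIV)
c24: I6 read-ops
c32: I6 finished on DIV
c33: I6→R4

I2 = (6, 7, 8, 9)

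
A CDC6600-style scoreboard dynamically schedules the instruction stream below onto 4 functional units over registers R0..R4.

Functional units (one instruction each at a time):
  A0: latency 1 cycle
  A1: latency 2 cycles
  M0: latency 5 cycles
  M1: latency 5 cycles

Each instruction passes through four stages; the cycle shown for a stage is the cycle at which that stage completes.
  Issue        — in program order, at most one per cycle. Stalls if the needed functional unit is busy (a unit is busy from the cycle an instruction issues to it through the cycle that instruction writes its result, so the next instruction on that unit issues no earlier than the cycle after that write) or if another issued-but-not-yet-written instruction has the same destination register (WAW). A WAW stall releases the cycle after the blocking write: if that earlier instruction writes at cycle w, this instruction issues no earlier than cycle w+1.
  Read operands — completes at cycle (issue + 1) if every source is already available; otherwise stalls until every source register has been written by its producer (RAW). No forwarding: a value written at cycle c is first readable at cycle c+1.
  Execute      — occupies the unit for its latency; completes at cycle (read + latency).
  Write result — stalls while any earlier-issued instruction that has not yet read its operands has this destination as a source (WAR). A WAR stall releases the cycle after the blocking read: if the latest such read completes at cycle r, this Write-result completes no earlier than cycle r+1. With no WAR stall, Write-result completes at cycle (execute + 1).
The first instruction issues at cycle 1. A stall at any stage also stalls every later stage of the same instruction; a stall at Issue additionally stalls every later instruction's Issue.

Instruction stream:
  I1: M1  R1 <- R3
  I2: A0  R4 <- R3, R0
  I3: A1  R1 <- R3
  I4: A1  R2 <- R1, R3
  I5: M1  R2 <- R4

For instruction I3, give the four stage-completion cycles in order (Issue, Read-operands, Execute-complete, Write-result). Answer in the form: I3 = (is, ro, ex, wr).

I3 = (9, 10, 12, 13)

1) issue 1, read 2, done 7, write 8
2) issue 2, read 3, done 4, write 5
3) issue 9, read 10, done 12, write 13  <WAW R1: wait I1 write@8>
4) issue 14, read 15, done 17, write 18  <struct: A1 busy until I3 writes@13>
5) issue 19, read 20, done 25, write 26  <WAW R2: wait I4 write@18>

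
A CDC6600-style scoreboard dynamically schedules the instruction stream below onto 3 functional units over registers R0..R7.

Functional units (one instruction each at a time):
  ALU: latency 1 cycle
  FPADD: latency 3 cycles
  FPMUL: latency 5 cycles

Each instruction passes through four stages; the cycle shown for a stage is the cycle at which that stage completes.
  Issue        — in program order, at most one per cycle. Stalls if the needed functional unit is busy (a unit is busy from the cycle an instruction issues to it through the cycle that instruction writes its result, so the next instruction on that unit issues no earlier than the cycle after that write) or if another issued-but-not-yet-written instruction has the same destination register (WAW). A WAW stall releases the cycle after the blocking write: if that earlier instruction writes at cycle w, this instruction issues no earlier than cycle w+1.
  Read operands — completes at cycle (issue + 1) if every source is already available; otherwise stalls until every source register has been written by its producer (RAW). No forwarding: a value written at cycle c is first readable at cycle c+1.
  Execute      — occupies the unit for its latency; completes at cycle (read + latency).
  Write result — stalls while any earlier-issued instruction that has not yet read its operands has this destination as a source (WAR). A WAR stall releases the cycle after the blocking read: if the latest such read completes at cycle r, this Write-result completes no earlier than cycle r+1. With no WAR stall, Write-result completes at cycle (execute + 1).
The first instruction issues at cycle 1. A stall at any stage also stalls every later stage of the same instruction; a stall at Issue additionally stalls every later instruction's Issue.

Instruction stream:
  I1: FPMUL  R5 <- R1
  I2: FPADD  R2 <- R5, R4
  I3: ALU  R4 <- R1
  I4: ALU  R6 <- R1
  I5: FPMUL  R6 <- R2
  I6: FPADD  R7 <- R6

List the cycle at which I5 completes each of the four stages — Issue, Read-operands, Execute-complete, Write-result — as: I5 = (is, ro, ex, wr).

cycle 1: I1 issues→FPMUL
cycle 2: I1 reads · I2 issues→FPADD
cycle 3: I3 issues→ALU
cycle 4: I3 reads
cycle 5: I3 exec-done
cycle 7: I1 exec-done
cycle 8: I1 writes R5
cycle 9: I2 reads
cycle 10: I3 writes R4
cycle 11: I4 issues→ALU
cycle 12: I2 exec-done · I4 reads
cycle 13: I2 writes R2 · I4 exec-done
cycle 14: I4 writes R6
cycle 15: I5 issues→FPMUL
cycle 16: I5 reads · I6 issues→FPADD
cycle 21: I5 exec-done
cycle 22: I5 writes R6
cycle 23: I6 reads
cycle 26: I6 exec-done
cycle 27: I6 writes R7

I5 = (15, 16, 21, 22)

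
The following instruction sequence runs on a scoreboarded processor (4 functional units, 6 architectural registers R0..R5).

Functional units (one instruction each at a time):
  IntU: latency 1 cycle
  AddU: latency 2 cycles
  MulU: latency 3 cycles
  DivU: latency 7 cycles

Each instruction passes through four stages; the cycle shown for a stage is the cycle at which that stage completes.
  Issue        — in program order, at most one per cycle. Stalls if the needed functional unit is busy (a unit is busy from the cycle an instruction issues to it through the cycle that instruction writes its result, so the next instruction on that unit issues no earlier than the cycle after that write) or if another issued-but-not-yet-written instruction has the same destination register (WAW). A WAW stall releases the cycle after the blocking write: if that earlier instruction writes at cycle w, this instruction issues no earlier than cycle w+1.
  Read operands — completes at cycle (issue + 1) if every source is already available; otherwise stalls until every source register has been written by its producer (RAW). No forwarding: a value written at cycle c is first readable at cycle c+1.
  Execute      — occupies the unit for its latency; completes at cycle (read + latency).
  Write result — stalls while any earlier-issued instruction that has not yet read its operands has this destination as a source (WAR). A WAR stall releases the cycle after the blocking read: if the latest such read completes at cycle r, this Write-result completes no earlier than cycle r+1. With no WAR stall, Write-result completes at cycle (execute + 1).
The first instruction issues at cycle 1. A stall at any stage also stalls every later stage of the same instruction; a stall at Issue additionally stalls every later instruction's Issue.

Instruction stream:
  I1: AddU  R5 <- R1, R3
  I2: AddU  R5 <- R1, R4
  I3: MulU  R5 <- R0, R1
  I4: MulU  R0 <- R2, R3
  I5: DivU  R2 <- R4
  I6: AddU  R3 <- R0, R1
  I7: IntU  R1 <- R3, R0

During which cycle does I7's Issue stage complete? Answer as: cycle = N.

[I1] 1/2/4/5
[I2] 6/7/9/10  (struct: AddU busy until I1 writes@5)
[I3] 11/12/15/16  (WAW R5: wait I2 write@10)
[I4] 17/18/21/22  (struct: MulU busy until I3 writes@16)
[I5] 18/19/26/27
[I6] 19/23/25/26  (RAW R0: wait I4 write@22)
[I7] 20/27/28/29  (RAW R3: wait I6 write@26)

cycle = 20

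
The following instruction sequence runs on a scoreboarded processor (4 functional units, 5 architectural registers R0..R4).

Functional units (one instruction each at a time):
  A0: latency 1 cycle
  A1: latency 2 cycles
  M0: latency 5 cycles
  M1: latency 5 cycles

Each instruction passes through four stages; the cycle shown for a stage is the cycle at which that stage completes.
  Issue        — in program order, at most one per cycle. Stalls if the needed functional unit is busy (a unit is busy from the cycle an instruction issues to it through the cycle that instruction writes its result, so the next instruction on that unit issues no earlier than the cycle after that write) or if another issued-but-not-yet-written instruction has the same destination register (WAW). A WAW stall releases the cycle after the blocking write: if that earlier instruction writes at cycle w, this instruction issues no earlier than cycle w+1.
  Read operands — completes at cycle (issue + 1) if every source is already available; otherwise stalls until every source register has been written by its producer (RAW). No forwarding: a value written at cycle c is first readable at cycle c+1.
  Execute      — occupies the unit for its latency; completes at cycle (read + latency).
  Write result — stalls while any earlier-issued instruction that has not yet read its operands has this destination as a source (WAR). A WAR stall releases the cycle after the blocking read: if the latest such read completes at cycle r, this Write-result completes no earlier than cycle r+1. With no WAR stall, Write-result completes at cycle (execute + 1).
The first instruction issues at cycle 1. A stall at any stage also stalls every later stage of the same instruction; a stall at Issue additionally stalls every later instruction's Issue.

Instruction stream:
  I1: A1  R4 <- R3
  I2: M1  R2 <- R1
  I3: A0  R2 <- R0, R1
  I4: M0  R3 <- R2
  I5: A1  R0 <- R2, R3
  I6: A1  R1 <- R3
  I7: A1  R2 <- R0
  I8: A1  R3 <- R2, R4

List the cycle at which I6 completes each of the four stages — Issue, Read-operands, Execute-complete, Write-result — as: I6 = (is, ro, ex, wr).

[1] I1→A1
[2] I1 RO, I2→M1
[3] I2 RO
[4] I1 EX
[5] I1 WR R4
[8] I2 EX
[9] I2 WR R2
[10] I3→A0
[11] I3 RO, I4→M0
[12] I3 EX, I5→A1
[13] I3 WR R2
[14] I4 RO
[19] I4 EX
[20] I4 WR R3
[21] I5 RO
[23] I5 EX
[24] I5 WR R0
[25] I6→A1
[26] I6 RO
[28] I6 EX
[29] I6 WR R1
[30] I7→A1
[31] I7 RO
[33] I7 EX
[34] I7 WR R2
[35] I8→A1
[36] I8 RO
[38] I8 EX
[39] I8 WR R3

I6 = (25, 26, 28, 29)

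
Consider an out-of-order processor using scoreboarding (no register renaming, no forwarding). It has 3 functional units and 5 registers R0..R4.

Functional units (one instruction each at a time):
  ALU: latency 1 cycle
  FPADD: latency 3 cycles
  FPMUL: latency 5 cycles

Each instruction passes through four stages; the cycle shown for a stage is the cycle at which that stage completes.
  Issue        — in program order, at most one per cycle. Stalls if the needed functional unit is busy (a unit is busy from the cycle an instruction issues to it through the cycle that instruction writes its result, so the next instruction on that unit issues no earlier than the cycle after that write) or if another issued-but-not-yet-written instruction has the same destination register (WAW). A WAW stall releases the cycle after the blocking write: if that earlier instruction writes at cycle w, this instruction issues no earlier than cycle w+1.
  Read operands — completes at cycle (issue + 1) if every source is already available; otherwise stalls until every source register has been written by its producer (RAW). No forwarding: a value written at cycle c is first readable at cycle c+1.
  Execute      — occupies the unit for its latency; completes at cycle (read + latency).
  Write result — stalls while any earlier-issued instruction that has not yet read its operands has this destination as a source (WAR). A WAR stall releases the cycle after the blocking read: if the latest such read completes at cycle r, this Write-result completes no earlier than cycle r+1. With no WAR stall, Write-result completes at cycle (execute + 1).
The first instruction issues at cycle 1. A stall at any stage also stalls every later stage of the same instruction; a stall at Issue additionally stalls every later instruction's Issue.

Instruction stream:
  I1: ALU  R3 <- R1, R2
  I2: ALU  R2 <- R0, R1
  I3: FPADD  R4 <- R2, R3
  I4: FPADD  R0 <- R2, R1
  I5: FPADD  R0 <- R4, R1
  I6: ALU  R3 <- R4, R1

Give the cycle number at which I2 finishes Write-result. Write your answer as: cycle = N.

[I1] 1/2/3/4
[I2] 5/6/7/8  (struct: ALU busy until I1 writes@4)
[I3] 6/9/12/13  (RAW R2: wait I2 write@8)
[I4] 14/15/18/19  (struct: FPADD busy until I3 writes@13)
[I5] 20/21/24/25  (struct: FPADD busy until I4 writes@19)
[I6] 21/22/23/24

cycle = 8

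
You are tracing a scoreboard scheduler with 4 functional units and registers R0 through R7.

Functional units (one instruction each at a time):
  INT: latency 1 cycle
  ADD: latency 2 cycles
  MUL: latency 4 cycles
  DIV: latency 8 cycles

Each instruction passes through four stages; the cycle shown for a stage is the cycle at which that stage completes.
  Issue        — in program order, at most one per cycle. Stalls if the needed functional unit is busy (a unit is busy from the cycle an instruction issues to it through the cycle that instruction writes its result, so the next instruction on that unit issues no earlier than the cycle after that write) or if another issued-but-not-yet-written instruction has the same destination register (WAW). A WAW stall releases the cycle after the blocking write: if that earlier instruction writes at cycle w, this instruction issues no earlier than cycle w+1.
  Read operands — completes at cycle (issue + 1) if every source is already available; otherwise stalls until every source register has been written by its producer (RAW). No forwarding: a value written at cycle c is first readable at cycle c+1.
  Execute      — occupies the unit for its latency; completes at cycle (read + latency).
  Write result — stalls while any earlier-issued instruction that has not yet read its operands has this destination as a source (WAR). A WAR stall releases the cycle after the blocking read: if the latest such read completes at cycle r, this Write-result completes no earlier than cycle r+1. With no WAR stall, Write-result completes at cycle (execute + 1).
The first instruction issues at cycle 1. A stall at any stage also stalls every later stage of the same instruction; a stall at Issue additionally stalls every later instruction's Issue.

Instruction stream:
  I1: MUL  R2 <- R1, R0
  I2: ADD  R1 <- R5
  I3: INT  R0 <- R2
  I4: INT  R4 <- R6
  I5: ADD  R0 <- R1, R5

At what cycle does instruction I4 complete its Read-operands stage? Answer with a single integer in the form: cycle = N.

t=1  I1→MUL
t=2  I1 RO | I2→ADD
t=3  I2 RO | I3→INT
t=5  I2 EX
t=6  I1 EX | I2 WR R1
t=7  I1 WR R2
t=8  I3 RO
t=9  I3 EX
t=10  I3 WR R0
t=11  I4→INT
t=12  I4 RO | I5→ADD
t=13  I4 EX | I5 RO
t=14  I4 WR R4
t=15  I5 EX
t=16  I5 WR R0

cycle = 12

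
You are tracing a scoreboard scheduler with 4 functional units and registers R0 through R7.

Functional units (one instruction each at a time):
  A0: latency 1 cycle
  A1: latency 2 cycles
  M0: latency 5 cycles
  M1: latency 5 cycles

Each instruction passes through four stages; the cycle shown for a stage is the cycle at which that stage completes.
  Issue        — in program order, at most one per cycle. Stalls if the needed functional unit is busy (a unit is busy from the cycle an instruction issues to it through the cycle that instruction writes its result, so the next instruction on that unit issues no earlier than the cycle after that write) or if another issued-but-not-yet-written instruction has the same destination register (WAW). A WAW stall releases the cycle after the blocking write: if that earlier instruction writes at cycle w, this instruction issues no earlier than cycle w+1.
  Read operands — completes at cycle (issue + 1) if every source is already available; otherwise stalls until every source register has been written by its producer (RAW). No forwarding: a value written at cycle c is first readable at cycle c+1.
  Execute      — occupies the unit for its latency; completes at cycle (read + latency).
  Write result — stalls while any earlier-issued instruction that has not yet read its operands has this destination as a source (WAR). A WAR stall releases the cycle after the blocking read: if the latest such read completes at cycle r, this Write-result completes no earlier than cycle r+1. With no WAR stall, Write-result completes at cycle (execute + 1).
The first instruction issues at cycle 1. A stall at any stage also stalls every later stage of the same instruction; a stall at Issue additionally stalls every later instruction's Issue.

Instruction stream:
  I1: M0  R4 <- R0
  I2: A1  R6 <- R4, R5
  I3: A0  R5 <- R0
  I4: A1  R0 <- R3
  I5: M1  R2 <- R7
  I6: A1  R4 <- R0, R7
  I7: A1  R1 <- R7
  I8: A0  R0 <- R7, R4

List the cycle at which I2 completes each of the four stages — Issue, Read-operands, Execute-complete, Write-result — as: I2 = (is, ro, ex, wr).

I2 = (2, 9, 11, 12)

c1: issue I1 (M0)
c2: I1 read-ops · issue I2 (A1)
c3: issue I3 (A0)
c4: I3 read-ops
c5: I3 finished on A0
c7: I1 finished on M0
c8: I1→R4
c9: I2 read-ops
c10: I3→R5
c11: I2 finished on A1
c12: I2→R6
c13: issue I4 (A1)
c14: I4 read-ops · issue I5 (M1)
c15: I5 read-ops
c16: I4 finished on A1
c17: I4→R0
c18: issue I6 (A1)
c19: I6 read-ops
c20: I5 finished on M1
c21: I5→R2 · I6 finished on A1
c22: I6→R4
c23: issue I7 (A1)
c24: I7 read-ops · issue I8 (A0)
c25: I8 read-ops
c26: I7 finished on A1 · I8 finished on A0
c27: I7→R1 · I8→R0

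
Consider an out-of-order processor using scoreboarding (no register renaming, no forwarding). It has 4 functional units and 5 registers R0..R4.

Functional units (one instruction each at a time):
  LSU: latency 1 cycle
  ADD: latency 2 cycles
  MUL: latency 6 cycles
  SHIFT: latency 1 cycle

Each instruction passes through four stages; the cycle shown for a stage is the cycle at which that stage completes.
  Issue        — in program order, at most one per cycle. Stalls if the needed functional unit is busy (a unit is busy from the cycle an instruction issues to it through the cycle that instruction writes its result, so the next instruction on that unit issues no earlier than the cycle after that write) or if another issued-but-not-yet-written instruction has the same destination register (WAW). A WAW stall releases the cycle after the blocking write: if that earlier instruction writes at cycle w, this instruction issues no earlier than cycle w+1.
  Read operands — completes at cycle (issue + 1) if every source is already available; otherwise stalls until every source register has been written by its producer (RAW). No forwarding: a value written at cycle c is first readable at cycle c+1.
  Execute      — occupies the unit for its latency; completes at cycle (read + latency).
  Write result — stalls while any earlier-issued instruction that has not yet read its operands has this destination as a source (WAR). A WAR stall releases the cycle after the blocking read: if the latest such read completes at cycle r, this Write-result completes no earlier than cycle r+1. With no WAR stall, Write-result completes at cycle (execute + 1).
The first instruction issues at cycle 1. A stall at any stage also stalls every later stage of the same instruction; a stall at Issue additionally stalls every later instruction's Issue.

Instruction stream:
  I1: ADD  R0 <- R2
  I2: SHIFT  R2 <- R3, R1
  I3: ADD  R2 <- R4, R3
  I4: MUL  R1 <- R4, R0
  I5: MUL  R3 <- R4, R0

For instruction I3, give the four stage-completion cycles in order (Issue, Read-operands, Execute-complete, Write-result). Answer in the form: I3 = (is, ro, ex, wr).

cycle 1: issue I1 (ADD)
cycle 2: I1 read-ops · issue I2 (SHIFT)
cycle 3: I2 read-ops
cycle 4: I1 finished on ADD · I2 finished on SHIFT
cycle 5: I1→R0 · I2→R2
cycle 6: issue I3 (ADD)
cycle 7: I3 read-ops · issue I4 (MUL)
cycle 8: I4 read-ops
cycle 9: I3 finished on ADD
cycle 10: I3→R2
cycle 14: I4 finished on MUL
cycle 15: I4→R1
cycle 16: issue I5 (MUL)
cycle 17: I5 read-ops
cycle 23: I5 finished on MUL
cycle 24: I5→R3

I3 = (6, 7, 9, 10)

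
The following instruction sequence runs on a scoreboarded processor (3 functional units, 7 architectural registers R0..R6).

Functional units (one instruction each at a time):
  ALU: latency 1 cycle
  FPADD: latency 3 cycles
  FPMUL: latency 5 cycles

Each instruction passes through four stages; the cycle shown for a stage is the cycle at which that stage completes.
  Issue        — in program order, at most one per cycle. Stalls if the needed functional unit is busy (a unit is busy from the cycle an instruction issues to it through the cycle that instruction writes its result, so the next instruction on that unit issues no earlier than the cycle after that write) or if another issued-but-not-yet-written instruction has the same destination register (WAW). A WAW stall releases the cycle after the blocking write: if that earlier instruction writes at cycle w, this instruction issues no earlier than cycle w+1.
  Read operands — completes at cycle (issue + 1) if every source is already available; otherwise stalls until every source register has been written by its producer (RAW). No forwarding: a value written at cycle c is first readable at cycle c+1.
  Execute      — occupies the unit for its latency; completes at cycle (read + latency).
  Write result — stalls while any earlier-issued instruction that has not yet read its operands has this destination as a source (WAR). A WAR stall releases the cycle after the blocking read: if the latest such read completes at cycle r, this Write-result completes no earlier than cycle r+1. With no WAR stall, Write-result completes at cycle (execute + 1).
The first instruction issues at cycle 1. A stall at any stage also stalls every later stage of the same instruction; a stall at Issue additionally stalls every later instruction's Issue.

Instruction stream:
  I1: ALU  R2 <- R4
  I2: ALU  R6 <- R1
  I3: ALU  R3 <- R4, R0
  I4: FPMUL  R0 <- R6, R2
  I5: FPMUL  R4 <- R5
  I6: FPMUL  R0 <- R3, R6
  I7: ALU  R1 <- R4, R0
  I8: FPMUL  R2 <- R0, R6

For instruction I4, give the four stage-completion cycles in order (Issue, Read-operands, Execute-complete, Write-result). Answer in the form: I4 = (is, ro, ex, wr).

I4 = (10, 11, 16, 17)

  I1 | 1 | 2 | 3 | 4
  I2 | 5 | 6 | 7 | 8   struct: ALU busy until I1 writes@4
  I3 | 9 | 10 | 11 | 12   struct: ALU busy until I2 writes@8
  I4 | 10 | 11 | 16 | 17
  I5 | 18 | 19 | 24 | 25   struct: FPMUL busy until I4 writes@17
  I6 | 26 | 27 | 32 | 33   struct: FPMUL busy until I5 writes@25
  I7 | 27 | 34 | 35 | 36   RAW R0: wait I6 write@33
  I8 | 34 | 35 | 40 | 41   struct: FPMUL busy until I6 writes@33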